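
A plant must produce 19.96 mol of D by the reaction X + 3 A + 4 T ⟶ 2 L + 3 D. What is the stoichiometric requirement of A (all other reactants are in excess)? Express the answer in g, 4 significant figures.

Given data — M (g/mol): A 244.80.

n(D) = 19.96 mol
n(A) = (3/3) × 19.96 = 19.96 mol
mass = 19.96 × 244.80 = 4886 g

4886 g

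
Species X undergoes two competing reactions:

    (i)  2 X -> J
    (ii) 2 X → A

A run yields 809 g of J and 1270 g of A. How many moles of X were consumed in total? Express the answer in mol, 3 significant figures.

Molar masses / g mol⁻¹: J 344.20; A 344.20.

12.1 mol

n(J) = 809 / 344.20 = 2.350 mol
n(A) = 1270 / 344.20 = 3.690 mol
n(X) via (i) = (2/1)×2.350 = 4.700 mol
n(X) via (ii) = (2/1)×3.690 = 7.380 mol
total n(X) = 4.700 + 7.380 = 12.08 mol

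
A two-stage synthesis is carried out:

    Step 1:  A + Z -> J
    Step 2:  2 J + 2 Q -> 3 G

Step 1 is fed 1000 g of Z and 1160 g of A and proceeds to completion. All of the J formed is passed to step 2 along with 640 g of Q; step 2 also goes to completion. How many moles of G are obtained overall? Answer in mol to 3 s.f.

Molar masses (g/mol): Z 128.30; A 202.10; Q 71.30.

Step 1:
n(Z) = 1000 / 128.30 = 7.794 mol
n(A) = 1160 / 202.10 = 5.740 mol
n/ν for Z = 7.794/1 = 7.794
n/ν for A = 5.740/1 = 5.740
Smallest n/ν is A → limiting reagent.
n(J) produced = (1/1) × 5.740 = 5.740 mol
Step 2:
n(J) available = 5.740 mol
n(Q) = 640.0 / 71.30 = 8.976 mol
n/ν for J = 5.740/2 = 2.870
n/ν for Q = 8.976/2 = 4.488
Smallest n/ν is J → limiting reagent.
n(G) = (3/2) × 5.740 = 8.610 mol

8.61 mol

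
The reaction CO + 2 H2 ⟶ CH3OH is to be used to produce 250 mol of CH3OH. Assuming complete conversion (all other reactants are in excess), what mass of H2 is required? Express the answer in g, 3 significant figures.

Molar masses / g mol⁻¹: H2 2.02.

n(CH3OH) = 250.0 mol
n(H2) = (2/1) × 250.0 = 500.0 mol
mass = 500.0 × 2.02 = 1010 g

1010 g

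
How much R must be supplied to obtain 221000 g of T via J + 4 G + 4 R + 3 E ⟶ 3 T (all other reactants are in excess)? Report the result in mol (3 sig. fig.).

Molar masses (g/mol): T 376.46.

783 mol

n(T) = 221000 / 376.46 = 587.0 mol
n(R) = (4/3) × 587.0 = 782.7 mol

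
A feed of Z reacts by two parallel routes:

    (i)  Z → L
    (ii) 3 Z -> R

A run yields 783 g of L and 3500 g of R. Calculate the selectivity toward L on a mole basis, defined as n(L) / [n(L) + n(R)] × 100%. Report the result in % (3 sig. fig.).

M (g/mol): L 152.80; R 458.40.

40.2 %

n(L) = 783 / 152.80 = 5.124 mol
n(R) = 3500 / 458.40 = 7.635 mol
selectivity = 5.124/(5.124+7.635) × 100 = 40.16 %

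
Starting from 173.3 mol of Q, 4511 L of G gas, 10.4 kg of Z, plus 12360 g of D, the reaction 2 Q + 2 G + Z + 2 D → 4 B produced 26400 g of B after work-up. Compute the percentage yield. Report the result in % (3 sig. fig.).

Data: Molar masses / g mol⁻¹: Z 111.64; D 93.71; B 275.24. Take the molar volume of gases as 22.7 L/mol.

n(Q) = 173.3 mol
n(G) = 4511 / 22.7 = 198.7 mol
n(Z) = 10.40×1000 / 111.64 = 93.16 mol
n(D) = 12360 / 93.71 = 131.9 mol
n/ν for Q = 173.3/2 = 86.65
n/ν for G = 198.7/2 = 99.35
n/ν for Z = 93.16/1 = 93.16
n/ν for D = 131.9/2 = 65.95
Smallest n/ν is D → limiting reagent.
theoretical n(B) = (4/2) × 131.9 = 263.8 mol → 72610 g
% yield = 26400 / 72610 × 100 = 36.36 %

36.4 %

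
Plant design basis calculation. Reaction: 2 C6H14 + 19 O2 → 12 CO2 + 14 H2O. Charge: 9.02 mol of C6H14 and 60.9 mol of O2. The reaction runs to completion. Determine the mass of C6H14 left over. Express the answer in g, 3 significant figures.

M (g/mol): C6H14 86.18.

225 g

n(C6H14) = 9.020 mol
n(O2) = 60.90 mol
n/ν for C6H14 = 9.020/2 = 4.510
n/ν for O2 = 60.90/19 = 3.205
Smallest n/ν is O2 → limiting reagent.
C6H14 consumed = (2/19) × 60.90 = 6.411 mol
C6H14 remaining = 9.020 − 6.411 = 2.609 mol
mass = 2.609 × 86.18 = 224.8 g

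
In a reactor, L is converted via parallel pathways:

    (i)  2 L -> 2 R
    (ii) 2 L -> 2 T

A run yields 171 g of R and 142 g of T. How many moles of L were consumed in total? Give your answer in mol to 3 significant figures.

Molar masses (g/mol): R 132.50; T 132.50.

2.36 mol

n(R) = 171 / 132.50 = 1.291 mol
n(T) = 142 / 132.50 = 1.072 mol
n(L) via (i) = (2/2)×1.291 = 1.291 mol
n(L) via (ii) = (2/2)×1.072 = 1.072 mol
total n(L) = 1.291 + 1.072 = 2.363 mol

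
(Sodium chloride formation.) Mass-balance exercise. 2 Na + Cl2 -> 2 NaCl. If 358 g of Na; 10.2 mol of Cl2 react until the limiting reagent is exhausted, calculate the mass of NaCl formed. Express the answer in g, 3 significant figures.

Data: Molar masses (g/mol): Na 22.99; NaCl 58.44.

n(Na) = 358.0 / 22.99 = 15.57 mol
n(Cl2) = 10.20 mol
n/ν for Na = 15.57/2 = 7.785
n/ν for Cl2 = 10.20/1 = 10.20
Smallest n/ν is Na → limiting reagent.
n(NaCl) = (2/2) × 15.57 = 15.57 mol
mass = 15.57 × 58.44 = 909.9 g

910 g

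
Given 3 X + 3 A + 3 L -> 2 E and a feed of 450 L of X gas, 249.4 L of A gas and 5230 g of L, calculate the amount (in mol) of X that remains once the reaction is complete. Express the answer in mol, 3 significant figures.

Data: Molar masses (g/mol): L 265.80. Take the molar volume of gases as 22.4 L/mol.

8.96 mol

n(X) = 450.0 / 22.4 = 20.09 mol
n(A) = 249.4 / 22.4 = 11.13 mol
n(L) = 5230 / 265.80 = 19.68 mol
n/ν → X: 6.697, A: 3.710, L: 6.560; A is limiting.
X consumed = (3/3) × 11.13 = 11.13 mol
X remaining = 20.09 − 11.13 = 8.960 mol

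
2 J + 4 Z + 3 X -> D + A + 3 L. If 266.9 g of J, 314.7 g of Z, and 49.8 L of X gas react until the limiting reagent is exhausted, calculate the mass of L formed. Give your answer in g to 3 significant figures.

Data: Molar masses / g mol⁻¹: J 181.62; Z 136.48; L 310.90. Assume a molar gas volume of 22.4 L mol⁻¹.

n(J) = 266.9 / 181.62 = 1.470 mol
n(Z) = 314.7 / 136.48 = 2.306 mol
n(X) = 49.80 / 22.4 = 2.223 mol
n/ν → J: 0.7350, Z: 0.5765, X: 0.7410; Z is limiting.
n(L) = (3/4) × 2.306 = 1.730 mol
mass = 1.730 × 310.90 = 537.9 g

538 g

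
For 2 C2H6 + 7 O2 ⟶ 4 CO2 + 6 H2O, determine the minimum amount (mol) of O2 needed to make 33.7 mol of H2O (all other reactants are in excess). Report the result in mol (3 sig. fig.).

39.3 mol

n(H2O) = 33.70 mol
n(O2) = (7/6) × 33.70 = 39.32 mol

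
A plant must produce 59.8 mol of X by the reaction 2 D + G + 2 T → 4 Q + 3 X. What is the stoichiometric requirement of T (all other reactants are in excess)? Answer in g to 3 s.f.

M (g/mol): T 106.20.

4230 g

n(X) = 59.80 mol
n(T) = (2/3) × 59.80 = 39.87 mol
mass = 39.87 × 106.20 = 4234 g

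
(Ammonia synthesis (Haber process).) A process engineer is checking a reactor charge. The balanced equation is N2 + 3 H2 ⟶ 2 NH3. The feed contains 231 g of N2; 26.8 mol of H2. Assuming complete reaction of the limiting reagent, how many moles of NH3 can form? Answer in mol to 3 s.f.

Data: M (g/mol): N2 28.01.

16.5 mol

n(N2) = 231.0 / 28.01 = 8.247 mol
n(H2) = 26.80 mol
n/ν for N2 = 8.247/1 = 8.247
n/ν for H2 = 26.80/3 = 8.933
Smallest n/ν is N2 → limiting reagent.
n(NH3) = (2/1) × 8.247 = 16.49 mol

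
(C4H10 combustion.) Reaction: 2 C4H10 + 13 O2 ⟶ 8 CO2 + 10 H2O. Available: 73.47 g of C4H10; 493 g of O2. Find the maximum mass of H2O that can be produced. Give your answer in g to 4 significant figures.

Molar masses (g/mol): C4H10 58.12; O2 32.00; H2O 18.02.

n(C4H10) = 73.47 / 58.12 = 1.264 mol
n(O2) = 493.0 / 32.00 = 15.41 mol
n/ν for C4H10 = 1.264/2 = 0.6320
n/ν for O2 = 15.41/13 = 1.185
Smallest n/ν is C4H10 → limiting reagent.
n(H2O) = (10/2) × 1.264 = 6.320 mol
mass = 6.320 × 18.02 = 113.9 g

113.9 g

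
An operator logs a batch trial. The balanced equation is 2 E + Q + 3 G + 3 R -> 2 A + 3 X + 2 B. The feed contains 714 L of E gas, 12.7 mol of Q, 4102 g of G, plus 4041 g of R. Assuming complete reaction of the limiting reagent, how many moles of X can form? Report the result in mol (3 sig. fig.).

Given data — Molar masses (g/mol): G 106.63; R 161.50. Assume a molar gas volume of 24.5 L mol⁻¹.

n(E) = 714.0 / 24.5 = 29.14 mol
n(Q) = 12.70 mol
n(G) = 4102 / 106.63 = 38.47 mol
n(R) = 4041 / 161.50 = 25.02 mol
n/ν → E: 14.57, Q: 12.70, G: 12.82, R: 8.340; R is limiting.
n(X) = (3/3) × 25.02 = 25.02 mol

25.0 mol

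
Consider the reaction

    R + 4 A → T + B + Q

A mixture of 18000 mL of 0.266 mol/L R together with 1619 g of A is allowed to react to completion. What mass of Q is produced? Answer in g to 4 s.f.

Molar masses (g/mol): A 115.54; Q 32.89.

n(R) = 0.266 × 18000/1000 = 4.788 mol
n(A) = 1619 / 115.54 = 14.01 mol
n/ν for R = 4.788/1 = 4.788
n/ν for A = 14.01/4 = 3.503
Smallest n/ν is A → limiting reagent.
n(Q) = (1/4) × 14.01 = 3.503 mol
mass = 3.503 × 32.89 = 115.2 g

115.2 g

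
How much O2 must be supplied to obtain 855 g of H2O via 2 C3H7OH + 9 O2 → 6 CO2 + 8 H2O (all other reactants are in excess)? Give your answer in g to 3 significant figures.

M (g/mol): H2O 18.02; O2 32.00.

1710 g

n(H2O) = 855 / 18.02 = 47.45 mol
n(O2) = (9/8) × 47.45 = 53.38 mol
mass = 53.38 × 32.00 = 1708 g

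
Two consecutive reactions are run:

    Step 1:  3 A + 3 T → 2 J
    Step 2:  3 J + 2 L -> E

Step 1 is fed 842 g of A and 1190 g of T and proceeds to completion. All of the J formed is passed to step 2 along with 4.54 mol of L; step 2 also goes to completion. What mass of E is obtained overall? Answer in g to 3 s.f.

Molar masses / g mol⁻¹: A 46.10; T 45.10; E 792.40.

Step 1:
n(A) = 842.0 / 46.10 = 18.26 mol
n(T) = 1190 / 45.10 = 26.39 mol
n/ν for A = 18.26/3 = 6.087
n/ν for T = 26.39/3 = 8.797
Smallest n/ν is A → limiting reagent.
n(J) produced = (2/3) × 18.26 = 12.17 mol
Step 2:
n(J) available = 12.17 mol
n(L) = 4.540 mol
n/ν for J = 12.17/3 = 4.057
n/ν for L = 4.540/2 = 2.270
Smallest n/ν is L → limiting reagent.
n(E) = (1/2) × 4.540 = 2.270 mol
mass = 2.270 × 792.40 = 1799 g

1800 g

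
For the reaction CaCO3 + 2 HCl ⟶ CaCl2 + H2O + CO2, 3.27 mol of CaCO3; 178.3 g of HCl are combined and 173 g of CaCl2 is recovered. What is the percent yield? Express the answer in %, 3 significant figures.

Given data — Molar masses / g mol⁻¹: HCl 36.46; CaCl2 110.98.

n(CaCO3) = 3.270 mol
n(HCl) = 178.3 / 36.46 = 4.890 mol
n/ν for CaCO3 = 3.270/1 = 3.270
n/ν for HCl = 4.890/2 = 2.445
Smallest n/ν is HCl → limiting reagent.
theoretical n(CaCl2) = (1/2) × 4.890 = 2.445 mol → 271.3 g
% yield = 173 / 271.3 × 100 = 63.77 %

63.8 %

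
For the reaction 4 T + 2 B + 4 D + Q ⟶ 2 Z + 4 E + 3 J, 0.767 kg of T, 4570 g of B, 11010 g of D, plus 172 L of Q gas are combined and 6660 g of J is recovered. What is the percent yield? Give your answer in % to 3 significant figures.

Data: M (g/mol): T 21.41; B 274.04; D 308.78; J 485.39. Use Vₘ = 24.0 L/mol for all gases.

n(T) = 0.7670×1000 / 21.41 = 35.82 mol
n(B) = 4570 / 274.04 = 16.68 mol
n(D) = 11010 / 308.78 = 35.66 mol
n(Q) = 172.0 / 24.0 = 7.167 mol
n/ν for T = 35.82/4 = 8.955
n/ν for B = 16.68/2 = 8.340
n/ν for D = 35.66/4 = 8.915
n/ν for Q = 7.167/1 = 7.167
Smallest n/ν is Q → limiting reagent.
theoretical n(J) = (3/1) × 7.167 = 21.50 mol → 10440 g
% yield = 6660 / 10440 × 100 = 63.79 %

63.8 %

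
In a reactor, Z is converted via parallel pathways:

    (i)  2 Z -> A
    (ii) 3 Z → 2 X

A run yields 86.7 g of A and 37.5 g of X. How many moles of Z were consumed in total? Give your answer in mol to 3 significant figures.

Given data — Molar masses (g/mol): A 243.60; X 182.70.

1.02 mol

n(A) = 86.7 / 243.60 = 0.3559 mol
n(X) = 37.5 / 182.70 = 0.2053 mol
n(Z) via (i) = (2/1)×0.3559 = 0.7118 mol
n(Z) via (ii) = (3/2)×0.2053 = 0.3080 mol
total n(Z) = 0.7118 + 0.3080 = 1.020 mol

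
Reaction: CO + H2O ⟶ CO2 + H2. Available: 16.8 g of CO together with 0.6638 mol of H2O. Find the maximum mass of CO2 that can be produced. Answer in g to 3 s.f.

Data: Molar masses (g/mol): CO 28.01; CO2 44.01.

n(CO) = 16.80 / 28.01 = 0.5998 mol
n(H2O) = 0.6638 mol
n/ν for CO = 0.5998/1 = 0.5998
n/ν for H2O = 0.6638/1 = 0.6638
Smallest n/ν is CO → limiting reagent.
n(CO2) = (1/1) × 0.5998 = 0.5998 mol
mass = 0.5998 × 44.01 = 26.40 g

26.4 g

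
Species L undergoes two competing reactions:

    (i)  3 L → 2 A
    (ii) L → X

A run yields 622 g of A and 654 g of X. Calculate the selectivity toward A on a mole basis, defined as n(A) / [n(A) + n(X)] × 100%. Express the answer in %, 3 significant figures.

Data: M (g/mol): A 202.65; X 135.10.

n(A) = 622 / 202.65 = 3.069 mol
n(X) = 654 / 135.10 = 4.841 mol
selectivity = 3.069/(3.069+4.841) × 100 = 38.80 %

38.8 %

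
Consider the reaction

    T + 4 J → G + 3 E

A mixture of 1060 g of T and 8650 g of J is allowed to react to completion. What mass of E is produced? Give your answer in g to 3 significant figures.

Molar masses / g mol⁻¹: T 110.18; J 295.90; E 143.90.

n(T) = 1060 / 110.18 = 9.621 mol
n(J) = 8650 / 295.90 = 29.23 mol
n/ν for T = 9.621/1 = 9.621
n/ν for J = 29.23/4 = 7.308
Smallest n/ν is J → limiting reagent.
n(E) = (3/4) × 29.23 = 21.92 mol
mass = 21.92 × 143.90 = 3154 g

3150 g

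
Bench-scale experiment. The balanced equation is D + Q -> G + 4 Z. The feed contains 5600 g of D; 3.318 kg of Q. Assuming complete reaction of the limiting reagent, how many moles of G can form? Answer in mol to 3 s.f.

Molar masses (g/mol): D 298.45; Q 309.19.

10.7 mol

n(D) = 5600 / 298.45 = 18.76 mol
n(Q) = 3.318×1000 / 309.19 = 10.73 mol
n/ν → D: 18.76, Q: 10.73; Q is limiting.
n(G) = (1/1) × 10.73 = 10.73 mol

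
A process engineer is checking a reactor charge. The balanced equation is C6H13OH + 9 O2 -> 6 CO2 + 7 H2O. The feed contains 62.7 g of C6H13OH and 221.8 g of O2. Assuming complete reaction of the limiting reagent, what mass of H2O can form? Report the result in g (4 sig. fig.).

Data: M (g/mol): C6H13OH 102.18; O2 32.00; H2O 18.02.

n(C6H13OH) = 62.70 / 102.18 = 0.6136 mol
n(O2) = 221.8 / 32.00 = 6.931 mol
n/ν for C6H13OH = 0.6136/1 = 0.6136
n/ν for O2 = 6.931/9 = 0.7701
Smallest n/ν is C6H13OH → limiting reagent.
n(H2O) = (7/1) × 0.6136 = 4.295 mol
mass = 4.295 × 18.02 = 77.40 g

77.40 g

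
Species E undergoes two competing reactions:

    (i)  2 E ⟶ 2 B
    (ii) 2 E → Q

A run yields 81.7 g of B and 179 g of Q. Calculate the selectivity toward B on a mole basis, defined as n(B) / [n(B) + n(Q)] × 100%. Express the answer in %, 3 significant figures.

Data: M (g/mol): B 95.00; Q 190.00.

47.7 %

n(B) = 81.7 / 95.00 = 0.8600 mol
n(Q) = 179 / 190.00 = 0.9421 mol
selectivity = 0.8600/(0.8600+0.9421) × 100 = 47.72 %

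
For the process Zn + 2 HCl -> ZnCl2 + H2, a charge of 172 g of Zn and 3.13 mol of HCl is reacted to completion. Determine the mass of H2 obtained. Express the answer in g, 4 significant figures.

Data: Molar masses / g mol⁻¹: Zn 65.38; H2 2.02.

n(Zn) = 172.0 / 65.38 = 2.631 mol
n(HCl) = 3.130 mol
n/ν → Zn: 2.631, HCl: 1.565; HCl is limiting.
n(H2) = (1/2) × 3.130 = 1.565 mol
mass = 1.565 × 2.02 = 3.161 g

3.161 g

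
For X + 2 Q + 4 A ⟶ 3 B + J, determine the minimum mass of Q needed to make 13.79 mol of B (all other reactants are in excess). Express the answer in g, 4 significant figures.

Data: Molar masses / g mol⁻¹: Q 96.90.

890.8 g

n(B) = 13.79 mol
n(Q) = (2/3) × 13.79 = 9.193 mol
mass = 9.193 × 96.90 = 890.8 g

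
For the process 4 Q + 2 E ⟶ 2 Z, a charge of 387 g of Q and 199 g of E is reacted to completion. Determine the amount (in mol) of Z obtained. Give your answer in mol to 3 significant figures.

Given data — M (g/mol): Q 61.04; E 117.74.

n(Q) = 387.0 / 61.04 = 6.340 mol
n(E) = 199.0 / 117.74 = 1.690 mol
n/ν for Q = 6.340/4 = 1.585
n/ν for E = 1.690/2 = 0.8450
Smallest n/ν is E → limiting reagent.
n(Z) = (2/2) × 1.690 = 1.690 mol

1.69 mol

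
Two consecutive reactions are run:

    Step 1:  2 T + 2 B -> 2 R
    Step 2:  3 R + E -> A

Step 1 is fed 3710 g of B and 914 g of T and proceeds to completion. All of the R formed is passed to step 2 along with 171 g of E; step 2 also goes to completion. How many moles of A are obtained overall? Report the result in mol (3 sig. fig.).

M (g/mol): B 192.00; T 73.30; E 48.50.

3.53 mol

Step 1:
n(B) = 3710 / 192.00 = 19.32 mol
n(T) = 914.0 / 73.30 = 12.47 mol
n/ν → B: 9.660, T: 6.235; T is limiting.
n(R) produced = (2/2) × 12.47 = 12.47 mol
Step 2:
n(R) available = 12.47 mol
n(E) = 171.0 / 48.50 = 3.526 mol
n/ν → R: 4.157, E: 3.526; E is limiting.
n(A) = (1/1) × 3.526 = 3.526 mol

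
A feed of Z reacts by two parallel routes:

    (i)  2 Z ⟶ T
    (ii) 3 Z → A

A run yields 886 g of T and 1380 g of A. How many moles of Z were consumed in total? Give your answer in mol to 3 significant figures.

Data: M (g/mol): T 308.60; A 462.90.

n(T) = 886 / 308.60 = 2.871 mol
n(A) = 1380 / 462.90 = 2.981 mol
n(Z) via (i) = (2/1)×2.871 = 5.742 mol
n(Z) via (ii) = (3/1)×2.981 = 8.943 mol
total n(Z) = 5.742 + 8.943 = 14.69 mol

14.7 mol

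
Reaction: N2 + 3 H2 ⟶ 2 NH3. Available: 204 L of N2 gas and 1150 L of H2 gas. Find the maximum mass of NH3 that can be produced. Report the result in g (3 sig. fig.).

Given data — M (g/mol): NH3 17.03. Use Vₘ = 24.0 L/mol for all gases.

n(N2) = 204.0 / 24.0 = 8.500 mol
n(H2) = 1150 / 24.0 = 47.92 mol
n/ν for N2 = 8.500/1 = 8.500
n/ν for H2 = 47.92/3 = 15.97
Smallest n/ν is N2 → limiting reagent.
n(NH3) = (2/1) × 8.500 = 17.00 mol
mass = 17.00 × 17.03 = 289.5 g

290 g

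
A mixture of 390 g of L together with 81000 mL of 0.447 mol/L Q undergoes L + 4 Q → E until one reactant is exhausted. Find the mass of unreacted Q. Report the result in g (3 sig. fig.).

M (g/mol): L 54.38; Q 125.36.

n(L) = 390.0 / 54.38 = 7.172 mol
n(Q) = 0.447 × 81000/1000 = 36.21 mol
n/ν → L: 7.172, Q: 9.053; L is limiting.
Q consumed = (4/1) × 7.172 = 28.69 mol
Q remaining = 36.21 − 28.69 = 7.520 mol
mass = 7.520 × 125.36 = 942.7 g

943 g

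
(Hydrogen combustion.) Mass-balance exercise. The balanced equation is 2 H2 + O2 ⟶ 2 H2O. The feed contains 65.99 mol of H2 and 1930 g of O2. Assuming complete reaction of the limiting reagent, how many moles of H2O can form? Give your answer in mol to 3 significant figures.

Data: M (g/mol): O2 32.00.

66.0 mol

n(H2) = 65.99 mol
n(O2) = 1930 / 32.00 = 60.31 mol
n/ν for H2 = 65.99/2 = 33.00
n/ν for O2 = 60.31/1 = 60.31
Smallest n/ν is H2 → limiting reagent.
n(H2O) = (2/2) × 65.99 = 65.99 mol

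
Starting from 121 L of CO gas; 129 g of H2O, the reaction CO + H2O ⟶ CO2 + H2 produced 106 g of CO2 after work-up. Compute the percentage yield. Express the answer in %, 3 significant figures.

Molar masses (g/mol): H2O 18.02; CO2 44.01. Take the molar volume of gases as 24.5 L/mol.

48.8 %

n(CO) = 121.0 / 24.5 = 4.939 mol
n(H2O) = 129.0 / 18.02 = 7.159 mol
n/ν for CO = 4.939/1 = 4.939
n/ν for H2O = 7.159/1 = 7.159
Smallest n/ν is CO → limiting reagent.
theoretical n(CO2) = (1/1) × 4.939 = 4.939 mol → 217.4 g
% yield = 106 / 217.4 × 100 = 48.76 %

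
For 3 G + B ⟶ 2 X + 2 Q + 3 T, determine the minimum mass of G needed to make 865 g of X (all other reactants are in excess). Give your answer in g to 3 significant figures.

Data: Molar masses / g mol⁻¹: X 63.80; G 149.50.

3040 g

n(X) = 865 / 63.80 = 13.56 mol
n(G) = (3/2) × 13.56 = 20.34 mol
mass = 20.34 × 149.50 = 3041 g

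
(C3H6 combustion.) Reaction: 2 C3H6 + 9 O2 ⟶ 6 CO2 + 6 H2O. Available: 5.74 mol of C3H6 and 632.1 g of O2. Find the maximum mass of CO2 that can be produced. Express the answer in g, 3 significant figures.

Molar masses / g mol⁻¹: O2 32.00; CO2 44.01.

n(C3H6) = 5.740 mol
n(O2) = 632.1 / 32.00 = 19.75 mol
n/ν → C3H6: 2.870, O2: 2.194; O2 is limiting.
n(CO2) = (6/9) × 19.75 = 13.17 mol
mass = 13.17 × 44.01 = 579.6 g

580 g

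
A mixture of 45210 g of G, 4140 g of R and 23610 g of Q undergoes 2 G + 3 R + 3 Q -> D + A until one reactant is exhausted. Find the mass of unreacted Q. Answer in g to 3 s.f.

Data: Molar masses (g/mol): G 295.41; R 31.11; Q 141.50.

4780 g

n(G) = 45210 / 295.41 = 153.0 mol
n(R) = 4140 / 31.11 = 133.1 mol
n(Q) = 23610 / 141.50 = 166.9 mol
n/ν → G: 76.50, R: 44.37, Q: 55.63; R is limiting.
Q consumed = (3/3) × 133.1 = 133.1 mol
Q remaining = 166.9 − 133.1 = 33.80 mol
mass = 33.80 × 141.50 = 4783 g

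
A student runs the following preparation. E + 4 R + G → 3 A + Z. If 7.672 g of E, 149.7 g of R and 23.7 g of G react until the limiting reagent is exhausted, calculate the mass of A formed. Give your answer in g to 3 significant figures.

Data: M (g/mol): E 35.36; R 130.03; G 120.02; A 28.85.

17.1 g

n(E) = 7.672 / 35.36 = 0.2170 mol
n(R) = 149.7 / 130.03 = 1.151 mol
n(G) = 23.70 / 120.02 = 0.1975 mol
n/ν for E = 0.2170/1 = 0.2170
n/ν for R = 1.151/4 = 0.2878
n/ν for G = 0.1975/1 = 0.1975
Smallest n/ν is G → limiting reagent.
n(A) = (3/1) × 0.1975 = 0.5925 mol
mass = 0.5925 × 28.85 = 17.09 g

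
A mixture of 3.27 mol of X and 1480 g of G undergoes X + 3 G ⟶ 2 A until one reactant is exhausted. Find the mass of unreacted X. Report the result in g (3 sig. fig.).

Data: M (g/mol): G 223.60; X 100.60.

107 g

n(X) = 3.270 mol
n(G) = 1480 / 223.60 = 6.619 mol
n/ν for X = 3.270/1 = 3.270
n/ν for G = 6.619/3 = 2.206
Smallest n/ν is G → limiting reagent.
X consumed = (1/3) × 6.619 = 2.206 mol
X remaining = 3.270 − 2.206 = 1.064 mol
mass = 1.064 × 100.60 = 107.0 g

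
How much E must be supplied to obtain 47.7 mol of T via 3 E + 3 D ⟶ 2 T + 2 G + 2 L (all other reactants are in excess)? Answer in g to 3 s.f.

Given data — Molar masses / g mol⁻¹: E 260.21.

n(T) = 47.70 mol
n(E) = (3/2) × 47.70 = 71.55 mol
mass = 71.55 × 260.21 = 18620 g

18600 g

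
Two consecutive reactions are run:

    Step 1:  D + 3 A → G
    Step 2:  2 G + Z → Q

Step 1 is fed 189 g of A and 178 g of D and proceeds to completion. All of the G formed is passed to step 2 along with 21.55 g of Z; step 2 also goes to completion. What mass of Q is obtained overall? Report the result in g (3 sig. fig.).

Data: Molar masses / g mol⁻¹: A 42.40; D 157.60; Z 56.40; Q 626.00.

Step 1:
n(A) = 189.0 / 42.40 = 4.458 mol
n(D) = 178.0 / 157.60 = 1.129 mol
n/ν for A = 4.458/3 = 1.486
n/ν for D = 1.129/1 = 1.129
Smallest n/ν is D → limiting reagent.
n(G) produced = (1/1) × 1.129 = 1.129 mol
Step 2:
n(G) available = 1.129 mol
n(Z) = 21.55 / 56.40 = 0.3821 mol
n/ν for G = 1.129/2 = 0.5645
n/ν for Z = 0.3821/1 = 0.3821
Smallest n/ν is Z → limiting reagent.
n(Q) = (1/1) × 0.3821 = 0.3821 mol
mass = 0.3821 × 626.00 = 239.2 g

239 g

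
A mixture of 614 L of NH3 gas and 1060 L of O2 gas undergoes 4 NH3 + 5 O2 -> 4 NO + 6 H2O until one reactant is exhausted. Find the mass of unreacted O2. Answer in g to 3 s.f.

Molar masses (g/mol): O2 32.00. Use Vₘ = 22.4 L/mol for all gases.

418 g

n(NH3) = 614.0 / 22.4 = 27.41 mol
n(O2) = 1060 / 22.4 = 47.32 mol
n/ν → NH3: 6.853, O2: 9.464; NH3 is limiting.
O2 consumed = (5/4) × 27.41 = 34.26 mol
O2 remaining = 47.32 − 34.26 = 13.06 mol
mass = 13.06 × 32.00 = 417.9 g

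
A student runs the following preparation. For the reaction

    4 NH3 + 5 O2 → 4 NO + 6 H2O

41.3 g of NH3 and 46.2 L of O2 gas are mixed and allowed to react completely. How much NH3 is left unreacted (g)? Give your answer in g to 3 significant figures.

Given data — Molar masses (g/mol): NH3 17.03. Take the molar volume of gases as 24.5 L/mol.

15.6 g

n(NH3) = 41.30 / 17.03 = 2.425 mol
n(O2) = 46.20 / 24.5 = 1.886 mol
n/ν for NH3 = 2.425/4 = 0.6063
n/ν for O2 = 1.886/5 = 0.3772
Smallest n/ν is O2 → limiting reagent.
NH3 consumed = (4/5) × 1.886 = 1.509 mol
NH3 remaining = 2.425 − 1.509 = 0.9160 mol
mass = 0.9160 × 17.03 = 15.60 g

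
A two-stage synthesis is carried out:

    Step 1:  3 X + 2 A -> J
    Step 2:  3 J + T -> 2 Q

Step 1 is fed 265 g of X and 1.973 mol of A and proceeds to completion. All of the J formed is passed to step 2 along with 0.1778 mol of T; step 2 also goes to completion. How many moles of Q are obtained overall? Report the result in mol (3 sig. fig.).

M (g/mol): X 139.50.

0.356 mol

Step 1:
n(X) = 265.0 / 139.50 = 1.900 mol
n(A) = 1.973 mol
n/ν for X = 1.900/3 = 0.6333
n/ν for A = 1.973/2 = 0.9865
Smallest n/ν is X → limiting reagent.
n(J) produced = (1/3) × 1.900 = 0.6333 mol
Step 2:
n(J) available = 0.6333 mol
n(T) = 0.1778 mol
n/ν for J = 0.6333/3 = 0.2111
n/ν for T = 0.1778/1 = 0.1778
Smallest n/ν is T → limiting reagent.
n(Q) = (2/1) × 0.1778 = 0.3556 mol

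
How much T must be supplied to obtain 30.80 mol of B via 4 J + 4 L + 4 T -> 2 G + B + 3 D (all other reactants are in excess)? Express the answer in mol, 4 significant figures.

n(B) = 30.80 mol
n(T) = (4/1) × 30.80 = 123.2 mol

123.2 mol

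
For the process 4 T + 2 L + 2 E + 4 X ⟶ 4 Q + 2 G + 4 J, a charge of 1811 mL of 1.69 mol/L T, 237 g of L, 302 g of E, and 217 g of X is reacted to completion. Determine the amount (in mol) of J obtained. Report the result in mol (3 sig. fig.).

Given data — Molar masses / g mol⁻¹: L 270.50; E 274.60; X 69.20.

n(T) = 1.69 × 1811/1000 = 3.061 mol
n(L) = 237.0 / 270.50 = 0.8762 mol
n(E) = 302.0 / 274.60 = 1.100 mol
n(X) = 217.0 / 69.20 = 3.136 mol
n/ν for T = 3.061/4 = 0.7653
n/ν for L = 0.8762/2 = 0.4381
n/ν for E = 1.100/2 = 0.5500
n/ν for X = 3.136/4 = 0.7840
Smallest n/ν is L → limiting reagent.
n(J) = (4/2) × 0.8762 = 1.752 mol

1.75 mol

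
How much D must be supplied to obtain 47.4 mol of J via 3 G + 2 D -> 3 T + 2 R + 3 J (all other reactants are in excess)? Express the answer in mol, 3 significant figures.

n(J) = 47.40 mol
n(D) = (2/3) × 47.40 = 31.60 mol

31.6 mol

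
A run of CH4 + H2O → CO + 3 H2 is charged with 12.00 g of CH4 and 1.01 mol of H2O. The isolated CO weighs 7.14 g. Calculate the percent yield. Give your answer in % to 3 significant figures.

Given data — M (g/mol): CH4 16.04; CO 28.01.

34.1 %

n(CH4) = 12.00 / 16.04 = 0.7481 mol
n(H2O) = 1.010 mol
n/ν for CH4 = 0.7481/1 = 0.7481
n/ν for H2O = 1.010/1 = 1.010
Smallest n/ν is CH4 → limiting reagent.
theoretical n(CO) = (1/1) × 0.7481 = 0.7481 mol → 20.95 g
% yield = 7.14 / 20.95 × 100 = 34.08 %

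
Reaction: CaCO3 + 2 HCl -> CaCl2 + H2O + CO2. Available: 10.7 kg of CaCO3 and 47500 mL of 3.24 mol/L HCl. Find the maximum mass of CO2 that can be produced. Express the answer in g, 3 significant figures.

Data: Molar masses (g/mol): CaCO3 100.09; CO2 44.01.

3390 g

n(CaCO3) = 10.70×1000 / 100.09 = 106.9 mol
n(HCl) = 3.24 × 47500/1000 = 153.9 mol
n/ν for CaCO3 = 106.9/1 = 106.9
n/ν for HCl = 153.9/2 = 76.95
Smallest n/ν is HCl → limiting reagent.
n(CO2) = (1/2) × 153.9 = 76.95 mol
mass = 76.95 × 44.01 = 3387 g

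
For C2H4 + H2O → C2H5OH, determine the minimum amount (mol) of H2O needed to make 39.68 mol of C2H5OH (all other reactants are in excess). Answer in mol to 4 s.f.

39.68 mol

n(C2H5OH) = 39.68 mol
n(H2O) = (1/1) × 39.68 = 39.68 mol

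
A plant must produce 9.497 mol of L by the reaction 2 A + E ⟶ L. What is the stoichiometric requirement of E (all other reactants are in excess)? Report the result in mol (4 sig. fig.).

n(L) = 9.497 mol
n(E) = (1/1) × 9.497 = 9.497 mol

9.497 mol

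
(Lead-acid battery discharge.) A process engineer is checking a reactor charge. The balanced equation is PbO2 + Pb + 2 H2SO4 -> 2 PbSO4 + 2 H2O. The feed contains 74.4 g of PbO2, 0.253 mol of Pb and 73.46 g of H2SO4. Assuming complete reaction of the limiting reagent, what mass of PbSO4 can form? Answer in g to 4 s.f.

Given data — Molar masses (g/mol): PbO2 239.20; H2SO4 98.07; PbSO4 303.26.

153.4 g

n(PbO2) = 74.40 / 239.20 = 0.3110 mol
n(Pb) = 0.2530 mol
n(H2SO4) = 73.46 / 98.07 = 0.7491 mol
n/ν for PbO2 = 0.3110/1 = 0.3110
n/ν for Pb = 0.2530/1 = 0.2530
n/ν for H2SO4 = 0.7491/2 = 0.3746
Smallest n/ν is Pb → limiting reagent.
n(PbSO4) = (2/1) × 0.2530 = 0.5060 mol
mass = 0.5060 × 303.26 = 153.4 g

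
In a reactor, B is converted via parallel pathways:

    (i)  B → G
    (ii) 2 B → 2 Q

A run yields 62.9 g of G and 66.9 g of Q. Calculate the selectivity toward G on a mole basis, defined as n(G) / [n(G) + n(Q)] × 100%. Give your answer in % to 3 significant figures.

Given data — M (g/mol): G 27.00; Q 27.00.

n(G) = 62.9 / 27.00 = 2.330 mol
n(Q) = 66.9 / 27.00 = 2.478 mol
selectivity = 2.330/(2.330+2.478) × 100 = 48.46 %

48.5 %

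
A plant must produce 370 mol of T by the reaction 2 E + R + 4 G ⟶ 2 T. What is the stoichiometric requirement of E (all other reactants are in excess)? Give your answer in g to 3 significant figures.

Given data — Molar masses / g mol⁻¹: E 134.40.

49700 g

n(T) = 370.0 mol
n(E) = (2/2) × 370.0 = 370.0 mol
mass = 370.0 × 134.40 = 49730 g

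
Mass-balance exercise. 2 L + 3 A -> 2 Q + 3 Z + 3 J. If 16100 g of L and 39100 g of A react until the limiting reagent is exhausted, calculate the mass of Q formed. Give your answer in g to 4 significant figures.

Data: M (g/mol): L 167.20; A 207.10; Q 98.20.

9456 g

n(L) = 16100 / 167.20 = 96.29 mol
n(A) = 39100 / 207.10 = 188.8 mol
n/ν for L = 96.29/2 = 48.15
n/ν for A = 188.8/3 = 62.93
Smallest n/ν is L → limiting reagent.
n(Q) = (2/2) × 96.29 = 96.29 mol
mass = 96.29 × 98.20 = 9456 g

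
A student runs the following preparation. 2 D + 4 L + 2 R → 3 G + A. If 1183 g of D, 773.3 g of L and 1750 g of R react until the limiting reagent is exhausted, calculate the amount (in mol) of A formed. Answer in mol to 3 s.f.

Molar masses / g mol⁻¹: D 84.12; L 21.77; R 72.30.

7.03 mol

n(D) = 1183 / 84.12 = 14.06 mol
n(L) = 773.3 / 21.77 = 35.52 mol
n(R) = 1750 / 72.30 = 24.20 mol
n/ν → D: 7.030, L: 8.880, R: 12.10; D is limiting.
n(A) = (1/2) × 14.06 = 7.030 mol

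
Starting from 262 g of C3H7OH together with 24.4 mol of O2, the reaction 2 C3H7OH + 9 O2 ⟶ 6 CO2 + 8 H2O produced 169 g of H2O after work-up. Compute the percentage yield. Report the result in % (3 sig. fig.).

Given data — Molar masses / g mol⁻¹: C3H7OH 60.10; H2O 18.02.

n(C3H7OH) = 262.0 / 60.10 = 4.359 mol
n(O2) = 24.40 mol
n/ν for C3H7OH = 4.359/2 = 2.180
n/ν for O2 = 24.40/9 = 2.711
Smallest n/ν is C3H7OH → limiting reagent.
theoretical n(H2O) = (8/2) × 4.359 = 17.44 mol → 314.3 g
% yield = 169 / 314.3 × 100 = 53.77 %

53.8 %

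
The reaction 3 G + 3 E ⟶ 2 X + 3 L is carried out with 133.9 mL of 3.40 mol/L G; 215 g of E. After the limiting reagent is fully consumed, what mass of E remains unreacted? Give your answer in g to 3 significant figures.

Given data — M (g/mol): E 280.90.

n(G) = 3.40 × 133.9/1000 = 0.4553 mol
n(E) = 215.0 / 280.90 = 0.7654 mol
n/ν → G: 0.1518, E: 0.2551; G is limiting.
E consumed = (3/3) × 0.4553 = 0.4553 mol
E remaining = 0.7654 − 0.4553 = 0.3101 mol
mass = 0.3101 × 280.90 = 87.11 g

87.1 g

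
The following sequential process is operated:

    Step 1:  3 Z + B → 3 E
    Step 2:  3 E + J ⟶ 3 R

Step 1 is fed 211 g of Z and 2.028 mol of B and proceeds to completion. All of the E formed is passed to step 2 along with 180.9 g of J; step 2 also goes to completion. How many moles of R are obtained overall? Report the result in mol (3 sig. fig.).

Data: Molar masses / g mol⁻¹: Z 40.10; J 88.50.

5.26 mol

Step 1:
n(Z) = 211.0 / 40.10 = 5.262 mol
n(B) = 2.028 mol
n/ν for Z = 5.262/3 = 1.754
n/ν for B = 2.028/1 = 2.028
Smallest n/ν is Z → limiting reagent.
n(E) produced = (3/3) × 5.262 = 5.262 mol
Step 2:
n(E) available = 5.262 mol
n(J) = 180.9 / 88.50 = 2.044 mol
n/ν for E = 5.262/3 = 1.754
n/ν for J = 2.044/1 = 2.044
Smallest n/ν is E → limiting reagent.
n(R) = (3/3) × 5.262 = 5.262 mol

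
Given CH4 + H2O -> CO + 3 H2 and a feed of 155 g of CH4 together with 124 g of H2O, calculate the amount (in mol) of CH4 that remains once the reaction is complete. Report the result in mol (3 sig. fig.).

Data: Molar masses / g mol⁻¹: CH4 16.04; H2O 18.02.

2.78 mol

n(CH4) = 155.0 / 16.04 = 9.663 mol
n(H2O) = 124.0 / 18.02 = 6.881 mol
n/ν for CH4 = 9.663/1 = 9.663
n/ν for H2O = 6.881/1 = 6.881
Smallest n/ν is H2O → limiting reagent.
CH4 consumed = (1/1) × 6.881 = 6.881 mol
CH4 remaining = 9.663 − 6.881 = 2.782 mol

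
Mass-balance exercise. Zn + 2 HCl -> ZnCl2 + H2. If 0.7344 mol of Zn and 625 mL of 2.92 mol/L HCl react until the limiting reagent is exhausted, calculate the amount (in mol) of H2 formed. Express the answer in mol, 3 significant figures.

0.734 mol

n(Zn) = 0.7344 mol
n(HCl) = 2.92 × 625.0/1000 = 1.825 mol
n/ν → Zn: 0.7344, HCl: 0.9125; Zn is limiting.
n(H2) = (1/1) × 0.7344 = 0.7344 mol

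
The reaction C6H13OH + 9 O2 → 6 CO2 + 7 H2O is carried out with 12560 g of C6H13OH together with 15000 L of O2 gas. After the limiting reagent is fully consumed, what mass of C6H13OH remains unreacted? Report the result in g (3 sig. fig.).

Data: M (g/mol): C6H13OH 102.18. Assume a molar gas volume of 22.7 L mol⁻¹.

5060 g

n(C6H13OH) = 12560 / 102.18 = 122.9 mol
n(O2) = 15000 / 22.7 = 660.8 mol
n/ν for C6H13OH = 122.9/1 = 122.9
n/ν for O2 = 660.8/9 = 73.42
Smallest n/ν is O2 → limiting reagent.
C6H13OH consumed = (1/9) × 660.8 = 73.42 mol
C6H13OH remaining = 122.9 − 73.42 = 49.48 mol
mass = 49.48 × 102.18 = 5056 g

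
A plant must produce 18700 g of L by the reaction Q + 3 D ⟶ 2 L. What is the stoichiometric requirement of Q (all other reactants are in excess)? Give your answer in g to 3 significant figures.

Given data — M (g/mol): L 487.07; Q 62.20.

1190 g

n(L) = 18700 / 487.07 = 38.39 mol
n(Q) = (1/2) × 38.39 = 19.20 mol
mass = 19.20 × 62.20 = 1194 g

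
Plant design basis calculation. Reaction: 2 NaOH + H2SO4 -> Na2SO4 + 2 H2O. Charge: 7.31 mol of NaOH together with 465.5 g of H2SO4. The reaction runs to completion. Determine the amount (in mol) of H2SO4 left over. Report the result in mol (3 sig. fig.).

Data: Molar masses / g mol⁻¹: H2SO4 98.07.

n(NaOH) = 7.310 mol
n(H2SO4) = 465.5 / 98.07 = 4.747 mol
n/ν for NaOH = 7.310/2 = 3.655
n/ν for H2SO4 = 4.747/1 = 4.747
Smallest n/ν is NaOH → limiting reagent.
H2SO4 consumed = (1/2) × 7.310 = 3.655 mol
H2SO4 remaining = 4.747 − 3.655 = 1.092 mol

1.09 mol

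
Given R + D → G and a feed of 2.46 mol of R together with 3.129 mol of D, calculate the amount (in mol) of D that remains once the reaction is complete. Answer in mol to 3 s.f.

0.669 mol

n(R) = 2.460 mol
n(D) = 3.129 mol
n/ν → R: 2.460, D: 3.129; R is limiting.
D consumed = (1/1) × 2.460 = 2.460 mol
D remaining = 3.129 − 2.460 = 0.6690 mol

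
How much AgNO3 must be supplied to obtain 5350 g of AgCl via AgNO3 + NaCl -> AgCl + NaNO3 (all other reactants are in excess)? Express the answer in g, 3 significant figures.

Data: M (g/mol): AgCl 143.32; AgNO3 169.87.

6340 g

n(AgCl) = 5350 / 143.32 = 37.33 mol
n(AgNO3) = (1/1) × 37.33 = 37.33 mol
mass = 37.33 × 169.87 = 6341 g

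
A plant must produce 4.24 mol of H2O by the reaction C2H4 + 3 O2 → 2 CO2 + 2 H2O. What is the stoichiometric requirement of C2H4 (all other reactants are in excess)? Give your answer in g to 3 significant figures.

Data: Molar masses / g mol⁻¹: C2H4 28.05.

59.5 g

n(H2O) = 4.240 mol
n(C2H4) = (1/2) × 4.240 = 2.120 mol
mass = 2.120 × 28.05 = 59.47 g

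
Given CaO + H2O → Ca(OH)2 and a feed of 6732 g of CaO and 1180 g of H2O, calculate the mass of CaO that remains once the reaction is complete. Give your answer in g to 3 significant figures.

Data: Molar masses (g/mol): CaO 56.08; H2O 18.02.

n(CaO) = 6732 / 56.08 = 120.0 mol
n(H2O) = 1180 / 18.02 = 65.48 mol
n/ν for CaO = 120.0/1 = 120.0
n/ν for H2O = 65.48/1 = 65.48
Smallest n/ν is H2O → limiting reagent.
CaO consumed = (1/1) × 65.48 = 65.48 mol
CaO remaining = 120.0 − 65.48 = 54.52 mol
mass = 54.52 × 56.08 = 3057 g

3060 g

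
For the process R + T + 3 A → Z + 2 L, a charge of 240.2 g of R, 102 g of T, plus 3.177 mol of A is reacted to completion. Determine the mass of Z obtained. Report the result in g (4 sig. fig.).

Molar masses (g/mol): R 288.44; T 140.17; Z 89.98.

n(R) = 240.2 / 288.44 = 0.8328 mol
n(T) = 102.0 / 140.17 = 0.7277 mol
n(A) = 3.177 mol
n/ν for R = 0.8328/1 = 0.8328
n/ν for T = 0.7277/1 = 0.7277
n/ν for A = 3.177/3 = 1.059
Smallest n/ν is T → limiting reagent.
n(Z) = (1/1) × 0.7277 = 0.7277 mol
mass = 0.7277 × 89.98 = 65.48 g

65.48 g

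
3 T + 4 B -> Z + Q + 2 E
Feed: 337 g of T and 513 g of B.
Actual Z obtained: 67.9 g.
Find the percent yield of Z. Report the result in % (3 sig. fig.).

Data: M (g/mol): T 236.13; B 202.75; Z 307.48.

46.4 %

n(T) = 337.0 / 236.13 = 1.427 mol
n(B) = 513.0 / 202.75 = 2.530 mol
n/ν for T = 1.427/3 = 0.4757
n/ν for B = 2.530/4 = 0.6325
Smallest n/ν is T → limiting reagent.
theoretical n(Z) = (1/3) × 1.427 = 0.4757 mol → 146.3 g
% yield = 67.9 / 146.3 × 100 = 46.41 %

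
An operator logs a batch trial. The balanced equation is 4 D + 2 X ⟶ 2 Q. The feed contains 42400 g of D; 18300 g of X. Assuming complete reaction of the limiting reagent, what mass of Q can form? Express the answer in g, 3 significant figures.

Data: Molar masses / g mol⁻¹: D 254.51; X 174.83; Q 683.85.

57000 g

n(D) = 42400 / 254.51 = 166.6 mol
n(X) = 18300 / 174.83 = 104.7 mol
n/ν → D: 41.65, X: 52.35; D is limiting.
n(Q) = (2/4) × 166.6 = 83.30 mol
mass = 83.30 × 683.85 = 56960 g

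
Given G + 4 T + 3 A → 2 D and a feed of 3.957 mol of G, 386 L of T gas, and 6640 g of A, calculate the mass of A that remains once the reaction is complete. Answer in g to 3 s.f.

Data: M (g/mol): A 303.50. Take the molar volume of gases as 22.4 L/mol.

n(G) = 3.957 mol
n(T) = 386.0 / 22.4 = 17.23 mol
n(A) = 6640 / 303.50 = 21.88 mol
n/ν for G = 3.957/1 = 3.957
n/ν for T = 17.23/4 = 4.308
n/ν for A = 21.88/3 = 7.293
Smallest n/ν is G → limiting reagent.
A consumed = (3/1) × 3.957 = 11.87 mol
A remaining = 21.88 − 11.87 = 10.01 mol
mass = 10.01 × 303.50 = 3038 g

3040 g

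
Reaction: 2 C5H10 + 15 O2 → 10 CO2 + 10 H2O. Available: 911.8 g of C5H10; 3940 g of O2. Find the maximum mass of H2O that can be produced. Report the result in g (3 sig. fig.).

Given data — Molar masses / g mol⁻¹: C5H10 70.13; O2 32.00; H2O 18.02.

n(C5H10) = 911.8 / 70.13 = 13.00 mol
n(O2) = 3940 / 32.00 = 123.1 mol
n/ν → C5H10: 6.500, O2: 8.207; C5H10 is limiting.
n(H2O) = (10/2) × 13.00 = 65.00 mol
mass = 65.00 × 18.02 = 1171 g

1170 g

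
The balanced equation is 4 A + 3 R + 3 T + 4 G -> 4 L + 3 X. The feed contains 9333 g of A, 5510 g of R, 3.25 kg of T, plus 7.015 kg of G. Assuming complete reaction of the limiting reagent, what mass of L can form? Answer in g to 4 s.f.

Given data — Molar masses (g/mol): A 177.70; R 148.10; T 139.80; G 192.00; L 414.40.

12850 g

n(A) = 9333 / 177.70 = 52.52 mol
n(R) = 5510 / 148.10 = 37.20 mol
n(T) = 3.250×1000 / 139.80 = 23.25 mol
n(G) = 7.015×1000 / 192.00 = 36.54 mol
n/ν → A: 13.13, R: 12.40, T: 7.750, G: 9.135; T is limiting.
n(L) = (4/3) × 23.25 = 31.00 mol
mass = 31.00 × 414.40 = 12850 g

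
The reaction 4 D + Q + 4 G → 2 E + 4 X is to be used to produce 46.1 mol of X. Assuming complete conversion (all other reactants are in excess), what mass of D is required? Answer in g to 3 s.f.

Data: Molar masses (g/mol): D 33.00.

n(X) = 46.10 mol
n(D) = (4/4) × 46.10 = 46.10 mol
mass = 46.10 × 33.00 = 1521 g

1520 g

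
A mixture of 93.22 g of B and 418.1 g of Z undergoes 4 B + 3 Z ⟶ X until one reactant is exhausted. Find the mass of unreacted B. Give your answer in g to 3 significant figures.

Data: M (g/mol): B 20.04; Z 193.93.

n(B) = 93.22 / 20.04 = 4.652 mol
n(Z) = 418.1 / 193.93 = 2.156 mol
n/ν → B: 1.163, Z: 0.7187; Z is limiting.
B consumed = (4/3) × 2.156 = 2.875 mol
B remaining = 4.652 − 2.875 = 1.777 mol
mass = 1.777 × 20.04 = 35.61 g

35.6 g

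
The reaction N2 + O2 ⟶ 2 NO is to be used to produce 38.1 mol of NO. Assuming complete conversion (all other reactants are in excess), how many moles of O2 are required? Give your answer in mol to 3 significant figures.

19.1 mol

n(NO) = 38.10 mol
n(O2) = (1/2) × 38.10 = 19.05 mol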